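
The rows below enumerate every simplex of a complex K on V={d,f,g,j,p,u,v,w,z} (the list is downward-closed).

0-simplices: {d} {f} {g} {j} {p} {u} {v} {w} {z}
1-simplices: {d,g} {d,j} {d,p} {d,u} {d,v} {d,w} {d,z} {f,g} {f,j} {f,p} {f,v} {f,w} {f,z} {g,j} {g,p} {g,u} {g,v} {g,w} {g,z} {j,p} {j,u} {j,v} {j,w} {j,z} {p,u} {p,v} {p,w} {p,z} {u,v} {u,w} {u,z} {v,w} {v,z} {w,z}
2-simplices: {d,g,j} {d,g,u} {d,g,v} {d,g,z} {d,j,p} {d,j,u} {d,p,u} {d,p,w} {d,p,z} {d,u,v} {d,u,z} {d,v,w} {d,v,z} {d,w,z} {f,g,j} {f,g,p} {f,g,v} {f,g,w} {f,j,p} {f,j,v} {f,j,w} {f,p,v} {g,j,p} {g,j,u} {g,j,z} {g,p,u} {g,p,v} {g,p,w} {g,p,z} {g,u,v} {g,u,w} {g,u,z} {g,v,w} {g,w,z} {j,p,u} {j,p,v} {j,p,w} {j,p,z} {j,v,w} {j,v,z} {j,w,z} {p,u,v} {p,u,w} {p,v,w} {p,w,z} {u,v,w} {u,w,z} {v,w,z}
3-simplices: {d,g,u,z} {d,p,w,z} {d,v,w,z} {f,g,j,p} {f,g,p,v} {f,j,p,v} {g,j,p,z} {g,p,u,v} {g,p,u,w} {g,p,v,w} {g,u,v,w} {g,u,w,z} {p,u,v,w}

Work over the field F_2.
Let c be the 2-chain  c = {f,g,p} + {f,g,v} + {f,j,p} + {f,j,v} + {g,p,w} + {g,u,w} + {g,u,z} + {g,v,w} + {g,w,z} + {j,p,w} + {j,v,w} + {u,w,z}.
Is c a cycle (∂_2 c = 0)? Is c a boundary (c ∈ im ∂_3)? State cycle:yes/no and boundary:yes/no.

cycle:yes boundary:no

n_0=9 n_1=34 n_2=48 n_3=13  [Z2]
∂1: piv[dg,dj,dp,du,dv,dw,dz,fg] rk=8  ker:fj,fp,fv,fw,fz,gj,gp,gu,gv,gw,gz,jp,ju,jv,jw,jz,pu,pv,pw,pz,uv,uw,uz,vw,vz,wz
∂2: piv[dgj,dgu,dgv,dgz,djp,dju,dpu,dpw,dpz,duv,duz,dvw,dvz,dwz,fgj,fgp,fgv,fgw,fjp,fjv,fjw,fpv,gjz,gpw,guw] rk=25  ker:gjp,gju,gpu,gpv,gpz,guv,guz,gvw,gwz,jpu,jpv,jpw,jpz,jvw,jvz,jwz,puv,puw,pvw,pwz,uvw,uwz,vwz
∂3: piv[dguz,dpwz,dvwz,fgjp,fgpv,fjpv,gjpz,gpuv,gpuw,gpvw,guvw,guwz] rk=12  ker:puvw
∂2c = 0
c vs im∂3: residual ≠ 0 ⇒ not boundary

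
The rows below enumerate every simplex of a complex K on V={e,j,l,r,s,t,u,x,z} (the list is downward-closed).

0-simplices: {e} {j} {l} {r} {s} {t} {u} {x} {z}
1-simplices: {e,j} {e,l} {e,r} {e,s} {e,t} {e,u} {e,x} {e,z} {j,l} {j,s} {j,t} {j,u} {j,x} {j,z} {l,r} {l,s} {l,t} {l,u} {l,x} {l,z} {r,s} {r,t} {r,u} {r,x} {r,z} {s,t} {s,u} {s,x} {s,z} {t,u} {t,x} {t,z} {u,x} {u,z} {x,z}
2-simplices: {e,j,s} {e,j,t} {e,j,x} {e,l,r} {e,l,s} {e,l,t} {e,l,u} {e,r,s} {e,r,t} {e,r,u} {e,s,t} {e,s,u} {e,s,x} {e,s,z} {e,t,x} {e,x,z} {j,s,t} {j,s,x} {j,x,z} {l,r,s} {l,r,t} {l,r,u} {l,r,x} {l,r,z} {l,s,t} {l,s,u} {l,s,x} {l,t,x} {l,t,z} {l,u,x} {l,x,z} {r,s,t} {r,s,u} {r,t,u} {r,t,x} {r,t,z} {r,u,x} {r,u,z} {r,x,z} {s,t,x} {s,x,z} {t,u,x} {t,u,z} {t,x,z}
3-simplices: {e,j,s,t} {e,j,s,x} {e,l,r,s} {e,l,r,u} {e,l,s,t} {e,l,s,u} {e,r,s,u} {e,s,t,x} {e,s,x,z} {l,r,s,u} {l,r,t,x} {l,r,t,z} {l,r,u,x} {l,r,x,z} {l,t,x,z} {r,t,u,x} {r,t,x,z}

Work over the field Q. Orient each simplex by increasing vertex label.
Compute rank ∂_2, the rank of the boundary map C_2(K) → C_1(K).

n_0=9 n_1=35 n_2=44 n_3=17  [Q]
∂1: piv[ej,el,er,es,et,eu,ex,ez] rk=8  ker:jl,js,jt,ju,jx,jz,lr,ls,lt,lu,lx,lz,rs,rt,ru,rx,rz,st,su,sx,sz,tu,tx,tz,ux,uz,xz
∂2: piv[ejs,ejt,ejx,elr,els,elt,elu,ers,ert,eru,est,esu,esx,esz,etx,exz,jxz,lrx,lrz,lsx,ltz,lux,lxz,rtu,ruz] rk=25  ker:jst,jsx,lrs,lrt,lru,lst,lsu,ltx,rst,rsu,rtx,rtz,rux,rxz,stx,sxz,tux,tuz,txz
∂3: piv[ejst,ejsx,elrs,elru,elst,elsu,ersu,estx,esxz,lrtx,lrtz,lrux,lrxz,ltxz,rtux] rk=15  ker:lrsu,rtxz
rk∂_2=25

rank∂_2=25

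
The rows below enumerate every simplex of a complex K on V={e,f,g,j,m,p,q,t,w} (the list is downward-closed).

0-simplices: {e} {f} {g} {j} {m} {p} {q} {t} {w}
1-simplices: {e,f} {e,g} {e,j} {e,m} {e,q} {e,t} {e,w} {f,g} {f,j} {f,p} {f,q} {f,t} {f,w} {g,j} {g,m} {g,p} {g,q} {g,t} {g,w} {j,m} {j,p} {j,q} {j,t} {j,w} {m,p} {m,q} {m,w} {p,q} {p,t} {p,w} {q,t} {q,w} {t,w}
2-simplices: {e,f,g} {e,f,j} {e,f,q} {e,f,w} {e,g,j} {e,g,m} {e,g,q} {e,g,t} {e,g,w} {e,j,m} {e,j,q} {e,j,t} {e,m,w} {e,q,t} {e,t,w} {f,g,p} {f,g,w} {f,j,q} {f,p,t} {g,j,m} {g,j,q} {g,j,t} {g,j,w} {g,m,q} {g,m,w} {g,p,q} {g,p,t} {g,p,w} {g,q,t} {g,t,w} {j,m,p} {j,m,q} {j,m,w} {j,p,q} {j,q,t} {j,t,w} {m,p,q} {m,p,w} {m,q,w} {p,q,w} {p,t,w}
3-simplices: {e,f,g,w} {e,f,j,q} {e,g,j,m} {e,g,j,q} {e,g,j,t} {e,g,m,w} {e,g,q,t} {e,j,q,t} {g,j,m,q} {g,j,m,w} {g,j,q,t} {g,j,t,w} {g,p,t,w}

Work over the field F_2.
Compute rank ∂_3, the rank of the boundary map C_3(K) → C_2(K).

rank∂_3=12

n_0=9 n_1=33 n_2=41 n_3=13  [Z2]
∂1: piv[ef,eg,ej,em,eq,et,ew,fp] rk=8  ker:fg,fj,fq,ft,fw,gj,gm,gp,gq,gt,gw,jm,jp,jq,jt,jw,mp,mq,mw,pq,pt,pw,qt,qw,tw
∂2: piv[efg,efj,efq,efw,egj,egm,egq,egt,egw,ejm,ejq,ejt,emw,eqt,etw,fgp,fpt,gjw,gmq,gpq,gpt,gpw,jmp,jpq,mqw] rk=25  ker:fgw,fjq,gjm,gjq,gjt,gmw,gqt,gtw,jmq,jmw,jqt,jtw,mpq,mpw,pqw,ptw
∂3: piv[efgw,efjq,egjm,egjq,egjt,egmw,egqt,ejqt,gjmq,gjmw,gjtw,gptw] rk=12  ker:gjqt
rk∂_3=12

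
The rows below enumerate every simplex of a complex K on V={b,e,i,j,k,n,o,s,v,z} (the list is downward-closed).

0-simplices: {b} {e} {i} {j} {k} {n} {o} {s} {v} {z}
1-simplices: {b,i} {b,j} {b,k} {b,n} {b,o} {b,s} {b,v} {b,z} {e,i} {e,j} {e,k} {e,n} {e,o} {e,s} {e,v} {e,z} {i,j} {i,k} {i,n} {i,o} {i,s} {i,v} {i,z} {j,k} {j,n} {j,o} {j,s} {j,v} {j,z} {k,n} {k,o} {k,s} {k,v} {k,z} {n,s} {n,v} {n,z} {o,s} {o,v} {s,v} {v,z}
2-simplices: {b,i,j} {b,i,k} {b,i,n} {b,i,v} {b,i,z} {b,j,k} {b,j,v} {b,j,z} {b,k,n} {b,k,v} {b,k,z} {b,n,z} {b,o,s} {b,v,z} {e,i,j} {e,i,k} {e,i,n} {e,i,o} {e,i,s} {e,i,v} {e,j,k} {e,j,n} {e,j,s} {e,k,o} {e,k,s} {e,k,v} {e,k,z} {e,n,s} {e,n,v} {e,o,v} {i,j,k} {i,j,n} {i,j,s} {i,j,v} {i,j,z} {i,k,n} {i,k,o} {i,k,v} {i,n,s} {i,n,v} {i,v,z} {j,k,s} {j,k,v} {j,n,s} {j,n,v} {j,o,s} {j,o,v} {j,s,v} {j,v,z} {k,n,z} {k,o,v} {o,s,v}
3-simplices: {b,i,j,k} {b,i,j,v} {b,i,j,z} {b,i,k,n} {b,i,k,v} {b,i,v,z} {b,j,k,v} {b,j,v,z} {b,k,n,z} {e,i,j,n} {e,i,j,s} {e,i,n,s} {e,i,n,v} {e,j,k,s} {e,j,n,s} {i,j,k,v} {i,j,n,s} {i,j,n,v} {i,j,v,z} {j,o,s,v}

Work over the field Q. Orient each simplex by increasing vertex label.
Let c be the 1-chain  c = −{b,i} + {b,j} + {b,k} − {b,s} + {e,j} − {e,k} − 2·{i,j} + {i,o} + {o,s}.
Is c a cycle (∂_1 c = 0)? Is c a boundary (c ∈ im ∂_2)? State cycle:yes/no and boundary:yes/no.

cycle:yes boundary:no

n_0=10 n_1=41 n_2=52 n_3=20  [Q]
∂1: piv[bi,bj,bk,bn,bo,bs,bv,bz,ei] rk=9  ker:ej,ek,en,eo,es,ev,ez,ij,ik,in,io,is,iv,iz,jk,jn,jo,js,jv,jz,kn,ko,ks,kv,kz,ns,nv,nz,os,ov,sv,vz
∂2: piv[bij,bik,bin,biv,biz,bjk,bjv,bjz,bkn,bkv,bkz,bnz,bos,bvz,eij,eik,ein,eio,eis,eiv,ejn,ejs,eko,eks,ekz,ens,env,eov,jos,jov,jsv] rk=31  ker:ejk,ekv,ijk,ijn,ijs,ijv,ijz,ikn,iko,ikv,ins,inv,ivz,jks,jkv,jns,jnv,jvz,knz,kov,osv
∂3: piv[bijk,bijv,bijz,bikn,bikv,bivz,bjkv,bjvz,bknz,eijn,eijs,eins,einv,ejks,ejns,ijnv,josv] rk=17  ker:ijkv,ijns,ijvz
∂1c = 0
c vs im∂2: residual ≠ 0 ⇒ not boundary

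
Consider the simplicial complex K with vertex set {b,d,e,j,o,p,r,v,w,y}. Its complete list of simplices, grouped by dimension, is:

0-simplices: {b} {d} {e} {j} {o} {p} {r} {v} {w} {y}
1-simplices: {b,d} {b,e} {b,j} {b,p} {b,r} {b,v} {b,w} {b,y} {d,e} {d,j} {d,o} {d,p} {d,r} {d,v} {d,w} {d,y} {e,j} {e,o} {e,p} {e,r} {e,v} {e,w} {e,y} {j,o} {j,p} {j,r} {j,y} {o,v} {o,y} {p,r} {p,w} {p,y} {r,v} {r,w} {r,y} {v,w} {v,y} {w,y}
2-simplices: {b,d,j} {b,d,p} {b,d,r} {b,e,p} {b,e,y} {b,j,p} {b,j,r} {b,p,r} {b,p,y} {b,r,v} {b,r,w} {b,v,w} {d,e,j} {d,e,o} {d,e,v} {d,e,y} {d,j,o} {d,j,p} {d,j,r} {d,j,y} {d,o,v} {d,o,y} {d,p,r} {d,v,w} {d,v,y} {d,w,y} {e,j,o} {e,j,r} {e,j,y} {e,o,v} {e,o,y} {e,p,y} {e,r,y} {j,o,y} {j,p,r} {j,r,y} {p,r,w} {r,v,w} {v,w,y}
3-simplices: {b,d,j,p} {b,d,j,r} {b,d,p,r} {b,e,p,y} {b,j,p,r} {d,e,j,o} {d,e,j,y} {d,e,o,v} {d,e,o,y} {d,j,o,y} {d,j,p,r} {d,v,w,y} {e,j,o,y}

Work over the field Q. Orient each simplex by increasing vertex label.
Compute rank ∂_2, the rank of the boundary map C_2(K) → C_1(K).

n_0=10 n_1=38 n_2=39 n_3=13  [Q]
∂1: piv[bd,be,bj,bp,br,bv,bw,by,do] rk=9  ker:de,dj,dp,dr,dv,dw,dy,ej,eo,ep,er,ev,ew,ey,jo,jp,jr,jy,ov,oy,pr,pw,py,rv,rw,ry,vw,vy,wy
∂2: piv[bdj,bdp,bdr,bep,bey,bjp,bjr,bpr,bpy,brv,brw,bvw,dej,deo,dev,dey,djo,djy,dov,doy,dvw,dvy,dwy,ejr,ery,prw] rk=26  ker:djp,djr,dpr,ejo,ejy,eov,eoy,epy,joy,jpr,jry,rvw,vwy
∂3: piv[bdjp,bdjr,bdpr,bepy,bjpr,dejo,dejy,deov,deoy,djoy,dvwy] rk=11  ker:djpr,ejoy
rk∂_2=26

rank∂_2=26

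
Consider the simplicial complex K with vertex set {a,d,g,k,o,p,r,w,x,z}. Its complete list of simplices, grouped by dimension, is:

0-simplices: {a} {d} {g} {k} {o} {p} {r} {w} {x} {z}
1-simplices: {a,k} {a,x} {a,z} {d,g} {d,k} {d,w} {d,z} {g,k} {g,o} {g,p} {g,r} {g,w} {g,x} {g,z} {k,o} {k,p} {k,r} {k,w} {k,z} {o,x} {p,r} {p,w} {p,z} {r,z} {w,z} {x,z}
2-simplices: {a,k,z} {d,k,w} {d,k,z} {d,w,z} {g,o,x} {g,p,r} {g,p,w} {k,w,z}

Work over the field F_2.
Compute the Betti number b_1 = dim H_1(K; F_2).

b_1=10

n_0=10 n_1=26 n_2=8  [Z2]
∂1: piv[ak,ax,az,dg,dk,dw,go,gp,gr] rk=9  ker:dz,gk,gw,gx,gz,ko,kp,kr,kw,kz,ox,pr,pw,pz,rz,wz,xz
∂2: piv[akz,dkw,dkz,dwz,gox,gpr,gpw] rk=7  ker:kwz
b_1=(26−9)−7=10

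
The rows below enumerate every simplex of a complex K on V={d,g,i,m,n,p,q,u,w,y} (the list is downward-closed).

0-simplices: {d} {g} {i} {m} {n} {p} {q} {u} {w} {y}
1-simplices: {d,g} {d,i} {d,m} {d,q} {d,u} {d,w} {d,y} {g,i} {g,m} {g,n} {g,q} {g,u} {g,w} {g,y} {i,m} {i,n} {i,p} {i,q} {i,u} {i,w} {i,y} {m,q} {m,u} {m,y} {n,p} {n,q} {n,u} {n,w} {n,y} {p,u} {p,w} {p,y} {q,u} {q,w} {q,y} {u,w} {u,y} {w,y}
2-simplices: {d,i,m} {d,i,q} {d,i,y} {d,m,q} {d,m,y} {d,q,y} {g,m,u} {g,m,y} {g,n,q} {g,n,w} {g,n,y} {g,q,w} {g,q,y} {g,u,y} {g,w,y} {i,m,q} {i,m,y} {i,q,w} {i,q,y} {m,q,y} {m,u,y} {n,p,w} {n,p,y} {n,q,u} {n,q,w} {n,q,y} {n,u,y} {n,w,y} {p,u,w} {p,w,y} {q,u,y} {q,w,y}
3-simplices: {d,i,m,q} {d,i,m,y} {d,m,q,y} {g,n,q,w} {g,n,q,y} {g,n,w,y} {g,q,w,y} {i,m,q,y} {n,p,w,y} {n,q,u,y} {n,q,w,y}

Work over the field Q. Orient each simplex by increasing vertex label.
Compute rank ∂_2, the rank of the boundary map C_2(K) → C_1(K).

n_0=10 n_1=38 n_2=32 n_3=11  [Q]
∂1: piv[dg,di,dm,dq,du,dw,dy,gn,ip] rk=9  ker:gi,gm,gq,gu,gw,gy,im,in,iq,iu,iw,iy,mq,mu,my,np,nq,nu,nw,ny,pu,pw,py,qu,qw,qy,uw,uy,wy
∂2: piv[dim,diq,diy,dmq,dmy,dqy,gmu,gmy,gnq,gnw,gny,gqw,gqy,guy,gwy,iqw,npw,npy,nqu,nuy,puw] rk=21  ker:imq,imy,iqy,mqy,muy,nqw,nqy,nwy,pwy,quy,qwy
∂3: piv[dimq,dimy,dmqy,gnqw,gnqy,gnwy,gqwy,imqy,npwy,nquy] rk=10  ker:nqwy
rk∂_2=21

rank∂_2=21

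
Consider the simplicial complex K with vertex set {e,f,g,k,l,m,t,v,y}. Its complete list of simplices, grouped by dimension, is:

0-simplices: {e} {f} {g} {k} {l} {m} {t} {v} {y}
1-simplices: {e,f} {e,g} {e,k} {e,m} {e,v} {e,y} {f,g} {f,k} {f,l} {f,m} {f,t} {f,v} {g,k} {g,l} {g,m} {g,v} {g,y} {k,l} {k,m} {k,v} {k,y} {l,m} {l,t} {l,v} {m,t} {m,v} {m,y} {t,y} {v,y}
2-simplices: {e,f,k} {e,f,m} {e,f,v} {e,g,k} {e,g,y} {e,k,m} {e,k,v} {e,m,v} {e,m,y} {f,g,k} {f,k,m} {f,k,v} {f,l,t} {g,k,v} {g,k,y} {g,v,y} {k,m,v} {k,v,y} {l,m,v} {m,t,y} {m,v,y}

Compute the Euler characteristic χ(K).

n_0=9 n_1=29 n_2=21
χ=+9−29+21=1

χ(K)=1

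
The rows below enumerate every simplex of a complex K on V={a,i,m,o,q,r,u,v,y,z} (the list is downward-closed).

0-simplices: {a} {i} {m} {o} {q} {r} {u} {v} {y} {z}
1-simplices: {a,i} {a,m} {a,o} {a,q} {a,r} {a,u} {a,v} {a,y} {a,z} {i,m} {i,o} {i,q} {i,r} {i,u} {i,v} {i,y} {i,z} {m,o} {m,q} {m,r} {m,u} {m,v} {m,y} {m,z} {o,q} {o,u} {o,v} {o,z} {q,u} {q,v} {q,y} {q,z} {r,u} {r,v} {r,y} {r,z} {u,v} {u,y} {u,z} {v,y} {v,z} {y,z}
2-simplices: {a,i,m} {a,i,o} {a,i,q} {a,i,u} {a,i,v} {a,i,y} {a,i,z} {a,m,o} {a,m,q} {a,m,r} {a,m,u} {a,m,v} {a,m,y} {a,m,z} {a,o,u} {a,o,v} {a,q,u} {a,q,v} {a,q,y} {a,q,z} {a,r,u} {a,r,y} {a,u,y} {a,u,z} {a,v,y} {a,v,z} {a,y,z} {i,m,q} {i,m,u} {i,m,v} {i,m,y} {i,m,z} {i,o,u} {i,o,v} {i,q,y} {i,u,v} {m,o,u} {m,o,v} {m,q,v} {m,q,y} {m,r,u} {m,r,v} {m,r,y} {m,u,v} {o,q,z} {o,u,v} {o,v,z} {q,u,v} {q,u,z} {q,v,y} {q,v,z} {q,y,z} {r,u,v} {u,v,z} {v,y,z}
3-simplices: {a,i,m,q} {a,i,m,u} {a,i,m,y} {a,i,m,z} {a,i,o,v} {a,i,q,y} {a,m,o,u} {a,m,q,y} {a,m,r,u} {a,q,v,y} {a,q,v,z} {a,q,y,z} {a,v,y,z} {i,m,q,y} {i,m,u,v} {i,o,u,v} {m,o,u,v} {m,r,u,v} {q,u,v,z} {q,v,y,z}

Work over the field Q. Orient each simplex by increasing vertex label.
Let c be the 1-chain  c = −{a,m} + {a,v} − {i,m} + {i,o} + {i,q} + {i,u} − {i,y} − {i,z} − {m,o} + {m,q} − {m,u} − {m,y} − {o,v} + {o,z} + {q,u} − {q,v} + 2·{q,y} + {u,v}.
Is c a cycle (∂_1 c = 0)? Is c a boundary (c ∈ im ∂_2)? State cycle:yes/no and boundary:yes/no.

cycle:yes boundary:yes

n_0=10 n_1=42 n_2=55 n_3=20  [Q]
∂1: piv[ai,am,ao,aq,ar,au,av,ay,az] rk=9  ker:im,io,iq,ir,iu,iv,iy,iz,mo,mq,mr,mu,mv,my,mz,oq,ou,ov,oz,qu,qv,qy,qz,ru,rv,ry,rz,uv,uy,uz,vy,vz,yz
∂2: piv[aim,aio,aiq,aiu,aiv,aiy,aiz,amo,amq,amr,amu,amv,amy,amz,aou,aov,aqu,aqv,aqy,aqz,aru,ary,auy,auz,avy,avz,ayz,iuv,mrv,oqz,ovz] rk=31  ker:imq,imu,imv,imy,imz,iou,iov,iqy,mou,mov,mqv,mqy,mru,mry,muv,ouv,quv,quz,qvy,qvz,qyz,ruv,uvz,vyz
∂3: piv[aimq,aimu,aimy,aimz,aiov,aiqy,amou,amqy,amru,aqvy,aqvz,aqyz,avyz,imuv,iouv,mouv,mruv,quvz] rk=18  ker:imqy,qvyz
∂1c = 0
c vs im∂2: reduces to 0 ⇒ boundary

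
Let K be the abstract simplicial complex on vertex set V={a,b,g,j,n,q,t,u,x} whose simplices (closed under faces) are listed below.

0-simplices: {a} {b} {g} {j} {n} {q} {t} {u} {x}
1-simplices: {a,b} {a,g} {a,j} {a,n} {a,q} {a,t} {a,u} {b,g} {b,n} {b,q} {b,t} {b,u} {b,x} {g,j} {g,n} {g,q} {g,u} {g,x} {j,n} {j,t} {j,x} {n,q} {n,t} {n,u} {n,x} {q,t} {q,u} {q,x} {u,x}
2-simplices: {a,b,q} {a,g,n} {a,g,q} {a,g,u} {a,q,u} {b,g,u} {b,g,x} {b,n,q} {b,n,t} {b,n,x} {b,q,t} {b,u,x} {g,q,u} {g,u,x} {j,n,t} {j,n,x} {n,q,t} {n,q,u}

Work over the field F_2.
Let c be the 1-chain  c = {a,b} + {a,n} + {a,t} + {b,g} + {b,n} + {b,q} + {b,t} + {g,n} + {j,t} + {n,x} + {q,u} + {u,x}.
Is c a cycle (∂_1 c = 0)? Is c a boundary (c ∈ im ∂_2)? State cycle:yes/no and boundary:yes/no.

n_0=9 n_1=29 n_2=18  [Z2]
∂1: piv[ab,ag,aj,an,aq,at,au,bx] rk=8  ker:bg,bn,bq,bt,bu,gj,gn,gq,gu,gx,jn,jt,jx,nq,nt,nu,nx,qt,qu,qx,ux
∂2: piv[abq,agn,agq,agu,aqu,bgu,bgx,bnq,bnt,bnx,bqt,bux,jnt,jnx,nqu] rk=15  ker:gqu,gux,nqt
∂1c = {a} + {b} + {j} + {t}

cycle:no boundary:no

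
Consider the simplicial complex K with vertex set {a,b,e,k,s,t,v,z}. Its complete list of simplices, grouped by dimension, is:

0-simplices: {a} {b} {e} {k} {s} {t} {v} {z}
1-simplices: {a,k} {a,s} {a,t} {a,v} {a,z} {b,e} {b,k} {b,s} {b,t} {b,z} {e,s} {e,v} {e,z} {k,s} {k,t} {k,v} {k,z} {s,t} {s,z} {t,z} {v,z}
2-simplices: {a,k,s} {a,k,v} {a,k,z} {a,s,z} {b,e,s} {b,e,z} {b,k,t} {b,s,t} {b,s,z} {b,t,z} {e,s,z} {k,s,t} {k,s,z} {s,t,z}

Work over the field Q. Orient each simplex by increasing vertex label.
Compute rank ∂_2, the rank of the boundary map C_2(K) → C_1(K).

n_0=8 n_1=21 n_2=14  [Q]
∂1: piv[ak,as,at,av,az,be,bk] rk=7  ker:bs,bt,bz,es,ev,ez,ks,kt,kv,kz,st,sz,tz,vz
∂2: piv[aks,akv,akz,asz,bes,bez,bkt,bst,bsz,btz,kst] rk=11  ker:esz,ksz,stz
rk∂_2=11

rank∂_2=11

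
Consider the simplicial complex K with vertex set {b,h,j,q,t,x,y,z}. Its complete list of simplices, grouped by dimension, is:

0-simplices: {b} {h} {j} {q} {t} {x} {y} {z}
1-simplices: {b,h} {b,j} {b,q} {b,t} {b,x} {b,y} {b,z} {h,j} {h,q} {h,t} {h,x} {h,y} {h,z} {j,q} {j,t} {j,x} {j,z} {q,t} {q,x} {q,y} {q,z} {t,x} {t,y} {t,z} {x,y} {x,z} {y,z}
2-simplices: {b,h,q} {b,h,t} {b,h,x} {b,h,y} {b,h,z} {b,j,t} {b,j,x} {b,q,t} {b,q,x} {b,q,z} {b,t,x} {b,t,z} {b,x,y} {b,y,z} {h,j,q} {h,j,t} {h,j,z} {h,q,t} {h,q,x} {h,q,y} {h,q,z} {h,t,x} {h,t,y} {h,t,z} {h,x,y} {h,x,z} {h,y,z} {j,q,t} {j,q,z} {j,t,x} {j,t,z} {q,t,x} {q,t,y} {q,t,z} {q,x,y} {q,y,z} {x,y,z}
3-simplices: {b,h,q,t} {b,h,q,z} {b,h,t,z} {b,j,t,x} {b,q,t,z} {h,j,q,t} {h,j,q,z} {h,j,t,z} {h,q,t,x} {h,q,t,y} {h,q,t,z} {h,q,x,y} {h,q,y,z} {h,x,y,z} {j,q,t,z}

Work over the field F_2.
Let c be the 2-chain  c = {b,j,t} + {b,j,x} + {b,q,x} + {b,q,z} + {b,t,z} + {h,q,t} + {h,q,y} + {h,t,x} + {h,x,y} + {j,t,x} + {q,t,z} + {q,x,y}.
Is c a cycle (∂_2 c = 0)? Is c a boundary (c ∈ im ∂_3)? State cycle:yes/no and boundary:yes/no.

cycle:yes boundary:no

n_0=8 n_1=27 n_2=37 n_3=15  [Z2]
∂1: piv[bh,bj,bq,bt,bx,by,bz] rk=7  ker:hj,hq,ht,hx,hy,hz,jq,jt,jx,jz,qt,qx,qy,qz,tx,ty,tz,xy,xz,yz
∂2: piv[bhq,bht,bhx,bhy,bhz,bjt,bjx,bqt,bqx,bqz,btx,btz,bxy,byz,hjq,hjt,hjz,hqy,hty,hxz] rk=20  ker:hqt,hqx,hqz,htx,htz,hxy,hyz,jqt,jqz,jtx,jtz,qtx,qty,qtz,qxy,qyz,xyz
∂3: piv[bhqt,bhqz,bhtz,bjtx,bqtz,hjqt,hjqz,hjtz,hqtx,hqty,hqxy,hqyz,hxyz] rk=13  ker:hqtz,jqtz
∂2c = 0
c vs im∂3: residual ≠ 0 ⇒ not boundary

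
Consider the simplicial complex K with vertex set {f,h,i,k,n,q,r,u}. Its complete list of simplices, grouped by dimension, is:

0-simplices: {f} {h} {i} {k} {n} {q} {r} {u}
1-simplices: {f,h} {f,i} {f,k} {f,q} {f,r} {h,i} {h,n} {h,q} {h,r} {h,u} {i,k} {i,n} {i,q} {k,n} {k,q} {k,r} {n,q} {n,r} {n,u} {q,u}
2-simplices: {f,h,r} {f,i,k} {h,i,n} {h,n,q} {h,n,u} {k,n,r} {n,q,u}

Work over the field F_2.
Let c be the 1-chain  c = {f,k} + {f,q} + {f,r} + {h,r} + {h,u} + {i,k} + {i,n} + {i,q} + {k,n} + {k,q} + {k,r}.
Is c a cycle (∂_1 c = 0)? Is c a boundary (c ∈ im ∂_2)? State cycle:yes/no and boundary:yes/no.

cycle:no boundary:no

n_0=8 n_1=20 n_2=7  [Z2]
∂1: piv[fh,fi,fk,fq,fr,hn,hu] rk=7  ker:hi,hq,hr,ik,in,iq,kn,kq,kr,nq,nr,nu,qu
∂2: piv[fhr,fik,hin,hnq,hnu,knr,nqu] rk=7
∂1c = {f} + {i} + {k} + {q} + {r} + {u}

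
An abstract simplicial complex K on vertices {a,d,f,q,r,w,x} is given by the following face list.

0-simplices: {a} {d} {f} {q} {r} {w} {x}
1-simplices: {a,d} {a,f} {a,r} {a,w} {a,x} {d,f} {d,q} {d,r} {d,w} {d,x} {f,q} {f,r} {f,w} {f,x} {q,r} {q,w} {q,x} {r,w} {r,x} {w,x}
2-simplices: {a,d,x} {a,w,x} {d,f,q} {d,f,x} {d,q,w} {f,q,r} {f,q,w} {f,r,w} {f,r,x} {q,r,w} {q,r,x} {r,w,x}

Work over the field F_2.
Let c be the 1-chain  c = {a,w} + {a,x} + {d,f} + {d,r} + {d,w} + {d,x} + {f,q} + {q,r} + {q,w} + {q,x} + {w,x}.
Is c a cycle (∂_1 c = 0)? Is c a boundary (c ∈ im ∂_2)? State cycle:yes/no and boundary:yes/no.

cycle:yes boundary:no

n_0=7 n_1=20 n_2=12  [Z2]
∂1: piv[ad,af,ar,aw,ax,dq] rk=6  ker:df,dr,dw,dx,fq,fr,fw,fx,qr,qw,qx,rw,rx,wx
∂2: piv[adx,awx,dfq,dfx,dqw,fqr,fqw,frw,frx,qrx,rwx] rk=11  ker:qrw
∂1c = 0
c vs im∂2: residual ≠ 0 ⇒ not boundary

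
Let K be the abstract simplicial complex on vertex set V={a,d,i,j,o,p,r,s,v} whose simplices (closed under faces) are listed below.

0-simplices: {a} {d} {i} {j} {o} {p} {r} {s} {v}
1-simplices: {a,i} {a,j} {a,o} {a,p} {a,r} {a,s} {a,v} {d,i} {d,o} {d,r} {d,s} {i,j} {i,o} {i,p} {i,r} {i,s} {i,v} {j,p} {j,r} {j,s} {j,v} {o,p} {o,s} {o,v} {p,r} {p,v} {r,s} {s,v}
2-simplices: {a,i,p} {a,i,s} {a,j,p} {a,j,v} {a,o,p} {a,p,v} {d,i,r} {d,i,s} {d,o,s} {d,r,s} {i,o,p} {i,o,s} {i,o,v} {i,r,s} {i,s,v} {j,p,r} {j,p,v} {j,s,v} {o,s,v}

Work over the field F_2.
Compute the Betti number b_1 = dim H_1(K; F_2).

n_0=9 n_1=28 n_2=19  [Z2]
∂1: piv[ai,aj,ao,ap,ar,as,av,di] rk=8  ker:do,dr,ds,ij,io,ip,ir,is,iv,jp,jr,js,jv,op,os,ov,pr,pv,rs,sv
∂2: piv[aip,ais,ajp,ajv,aop,apv,dir,dis,dos,drs,iop,ios,iov,isv,jpr,jsv] rk=16  ker:irs,jpv,osv
b_1=(28−8)−16=4

b_1=4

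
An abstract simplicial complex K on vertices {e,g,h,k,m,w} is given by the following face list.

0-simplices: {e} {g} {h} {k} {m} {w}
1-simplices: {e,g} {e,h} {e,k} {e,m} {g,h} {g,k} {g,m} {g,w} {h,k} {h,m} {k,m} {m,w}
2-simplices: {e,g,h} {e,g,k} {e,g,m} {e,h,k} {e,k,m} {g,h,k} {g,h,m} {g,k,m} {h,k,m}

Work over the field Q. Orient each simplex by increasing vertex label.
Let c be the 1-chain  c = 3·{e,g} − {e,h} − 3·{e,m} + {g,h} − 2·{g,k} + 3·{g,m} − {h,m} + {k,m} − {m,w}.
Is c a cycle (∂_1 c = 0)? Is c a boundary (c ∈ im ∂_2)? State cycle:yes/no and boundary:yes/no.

n_0=6 n_1=12 n_2=9  [Q]
∂1: piv[eg,eh,ek,em,gw] rk=5  ker:gh,gk,gm,hk,hm,km,mw
∂2: piv[egh,egk,egm,ehk,ekm,ghm] rk=6  ker:ghk,gkm,hkm
∂1c = {e} + {g} + {h} − 3·{k} + {m} − {w}

cycle:no boundary:no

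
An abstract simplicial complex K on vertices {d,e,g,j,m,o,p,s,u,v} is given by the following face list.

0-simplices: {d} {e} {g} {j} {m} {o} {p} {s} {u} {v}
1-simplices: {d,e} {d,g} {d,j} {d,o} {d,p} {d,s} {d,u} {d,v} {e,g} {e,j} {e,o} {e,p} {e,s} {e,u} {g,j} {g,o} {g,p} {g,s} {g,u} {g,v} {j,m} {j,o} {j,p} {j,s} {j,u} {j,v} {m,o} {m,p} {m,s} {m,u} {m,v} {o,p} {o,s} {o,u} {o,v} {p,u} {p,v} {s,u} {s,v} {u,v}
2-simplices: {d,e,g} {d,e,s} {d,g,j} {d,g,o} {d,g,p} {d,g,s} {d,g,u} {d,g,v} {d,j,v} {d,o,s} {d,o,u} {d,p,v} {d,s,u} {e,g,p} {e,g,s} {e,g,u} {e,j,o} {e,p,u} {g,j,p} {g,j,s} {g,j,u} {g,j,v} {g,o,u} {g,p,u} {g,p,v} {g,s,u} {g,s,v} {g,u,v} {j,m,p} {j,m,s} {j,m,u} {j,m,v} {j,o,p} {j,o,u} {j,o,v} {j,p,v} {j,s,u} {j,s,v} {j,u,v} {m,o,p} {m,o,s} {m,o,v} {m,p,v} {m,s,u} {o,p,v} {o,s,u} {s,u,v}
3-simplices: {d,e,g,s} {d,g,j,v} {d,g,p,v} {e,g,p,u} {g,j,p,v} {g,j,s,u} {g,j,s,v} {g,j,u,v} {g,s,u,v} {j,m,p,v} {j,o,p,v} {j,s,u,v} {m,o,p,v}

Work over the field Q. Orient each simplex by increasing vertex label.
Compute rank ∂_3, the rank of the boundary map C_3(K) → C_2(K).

rank∂_3=12

n_0=10 n_1=40 n_2=47 n_3=13  [Q]
∂1: piv[de,dg,dj,do,dp,ds,du,dv,jm] rk=9  ker:eg,ej,eo,ep,es,eu,gj,go,gp,gs,gu,gv,jo,jp,js,ju,jv,mo,mp,ms,mu,mv,op,os,ou,ov,pu,pv,su,sv,uv
∂2: piv[deg,des,dgj,dgo,dgp,dgs,dgu,dgv,djv,dos,dou,dpv,dsu,egp,egu,ejo,epu,gjp,gjs,gju,gsv,guv,jmp,jms,jmu,jmv,jop,jou,jov,mop] rk=30  ker:egs,gjv,gou,gpu,gpv,gsu,jpv,jsu,jsv,juv,mos,mov,mpv,msu,opv,osu,suv
∂3: piv[degs,dgjv,dgpv,egpu,gjpv,gjsu,gjsv,gjuv,gsuv,jmpv,jopv,mopv] rk=12  ker:jsuv
rk∂_3=12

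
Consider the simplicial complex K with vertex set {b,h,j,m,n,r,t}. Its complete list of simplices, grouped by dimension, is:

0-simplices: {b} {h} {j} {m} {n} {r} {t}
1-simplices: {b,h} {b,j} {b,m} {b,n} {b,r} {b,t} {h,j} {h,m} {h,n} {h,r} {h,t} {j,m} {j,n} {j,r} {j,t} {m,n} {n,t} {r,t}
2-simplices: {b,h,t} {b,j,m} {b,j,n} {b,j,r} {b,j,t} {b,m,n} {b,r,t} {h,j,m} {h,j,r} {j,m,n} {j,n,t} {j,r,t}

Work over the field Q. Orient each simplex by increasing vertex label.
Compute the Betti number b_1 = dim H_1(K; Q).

b_1=2

n_0=7 n_1=18 n_2=12  [Q]
∂1: piv[bh,bj,bm,bn,br,bt] rk=6  ker:hj,hm,hn,hr,ht,jm,jn,jr,jt,mn,nt,rt
∂2: piv[bht,bjm,bjn,bjr,bjt,bmn,brt,hjm,hjr,jnt] rk=10  ker:jmn,jrt
b_1=(18−6)−10=2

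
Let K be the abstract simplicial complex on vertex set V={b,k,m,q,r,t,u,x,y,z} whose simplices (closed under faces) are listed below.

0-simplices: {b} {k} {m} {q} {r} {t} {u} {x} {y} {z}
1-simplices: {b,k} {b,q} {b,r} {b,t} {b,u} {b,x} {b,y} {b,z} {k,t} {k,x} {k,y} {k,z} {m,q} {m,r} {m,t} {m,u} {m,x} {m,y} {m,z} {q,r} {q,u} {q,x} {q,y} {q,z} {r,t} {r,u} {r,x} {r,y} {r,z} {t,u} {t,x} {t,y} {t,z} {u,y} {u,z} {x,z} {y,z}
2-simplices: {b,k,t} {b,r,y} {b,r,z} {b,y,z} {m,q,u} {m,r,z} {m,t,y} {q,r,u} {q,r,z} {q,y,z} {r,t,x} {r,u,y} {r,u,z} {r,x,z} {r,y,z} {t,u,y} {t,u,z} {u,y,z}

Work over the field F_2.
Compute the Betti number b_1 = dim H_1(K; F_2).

n_0=10 n_1=37 n_2=18  [Z2]
∂1: piv[bk,bq,br,bt,bu,bx,by,bz,mq] rk=9  ker:kt,kx,ky,kz,mr,mt,mu,mx,my,mz,qr,qu,qx,qy,qz,rt,ru,rx,ry,rz,tu,tx,ty,tz,uy,uz,xz,yz
∂2: piv[bkt,bry,brz,byz,mqu,mrz,mty,qru,qrz,qyz,rtx,ruy,ruz,rxz,tuy,tuz] rk=16  ker:ryz,uyz
b_1=(37−9)−16=12

b_1=12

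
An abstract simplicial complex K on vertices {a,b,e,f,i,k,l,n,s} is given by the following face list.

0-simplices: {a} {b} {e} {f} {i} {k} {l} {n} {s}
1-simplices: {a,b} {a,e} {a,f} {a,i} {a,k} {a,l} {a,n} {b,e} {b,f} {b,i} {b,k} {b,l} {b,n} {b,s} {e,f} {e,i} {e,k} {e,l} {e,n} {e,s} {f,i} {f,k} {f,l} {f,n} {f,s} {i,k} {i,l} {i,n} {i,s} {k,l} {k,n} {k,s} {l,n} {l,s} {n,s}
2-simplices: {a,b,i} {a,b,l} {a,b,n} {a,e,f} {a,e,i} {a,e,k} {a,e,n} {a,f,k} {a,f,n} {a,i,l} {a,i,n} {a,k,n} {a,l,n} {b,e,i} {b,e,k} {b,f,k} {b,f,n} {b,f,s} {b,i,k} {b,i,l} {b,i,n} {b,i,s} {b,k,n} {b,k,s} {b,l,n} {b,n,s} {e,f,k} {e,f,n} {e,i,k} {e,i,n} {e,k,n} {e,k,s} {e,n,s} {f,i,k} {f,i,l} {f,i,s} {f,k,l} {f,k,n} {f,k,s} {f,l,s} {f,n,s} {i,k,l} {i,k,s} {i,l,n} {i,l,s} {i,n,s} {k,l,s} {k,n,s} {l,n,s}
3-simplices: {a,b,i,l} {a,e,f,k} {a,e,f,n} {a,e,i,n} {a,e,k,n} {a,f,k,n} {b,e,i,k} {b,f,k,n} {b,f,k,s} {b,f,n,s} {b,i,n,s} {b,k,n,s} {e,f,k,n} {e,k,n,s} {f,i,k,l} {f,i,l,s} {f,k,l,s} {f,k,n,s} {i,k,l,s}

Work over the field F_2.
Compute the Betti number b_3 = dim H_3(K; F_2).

n_0=9 n_1=35 n_2=49 n_3=19  [Z2]
∂1: piv[ab,ae,af,ai,ak,al,an,bs] rk=8  ker:be,bf,bi,bk,bl,bn,ef,ei,ek,el,en,es,fi,fk,fl,fn,fs,ik,il,in,is,kl,kn,ks,ln,ls,ns
∂2: piv[abi,abl,abn,aef,aei,aek,aen,afk,afn,ail,ain,akn,aln,bei,bek,bfk,bfs,bik,bis,bks,bns,eks,fik,fil,fkl,fls] rk=26  ker:bfn,bil,bin,bkn,bln,efk,efn,eik,ein,ekn,ens,fis,fkn,fks,fns,ikl,iks,iln,ils,ins,kls,kns,lns
∂3: piv[abil,aefk,aefn,aein,aekn,afkn,beik,bfkn,bfks,bfns,bins,bkns,ekns,fikl,fils,fkls,ikls] rk=17  ker:efkn,fkns
b_3=(19−17)−0=2

b_3=2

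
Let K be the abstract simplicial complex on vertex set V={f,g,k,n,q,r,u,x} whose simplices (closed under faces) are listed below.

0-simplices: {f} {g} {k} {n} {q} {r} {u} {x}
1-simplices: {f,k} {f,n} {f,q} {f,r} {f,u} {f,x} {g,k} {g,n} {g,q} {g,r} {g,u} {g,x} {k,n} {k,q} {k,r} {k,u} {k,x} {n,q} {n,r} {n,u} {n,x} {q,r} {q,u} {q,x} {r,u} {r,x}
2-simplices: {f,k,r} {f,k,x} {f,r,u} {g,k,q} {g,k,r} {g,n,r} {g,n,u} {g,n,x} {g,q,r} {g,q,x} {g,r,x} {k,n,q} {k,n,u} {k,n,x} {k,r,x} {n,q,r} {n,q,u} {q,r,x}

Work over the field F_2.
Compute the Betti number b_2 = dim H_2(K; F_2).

n_0=8 n_1=26 n_2=18  [Z2]
∂1: piv[fk,fn,fq,fr,fu,fx,gk] rk=7  ker:gn,gq,gr,gu,gx,kn,kq,kr,ku,kx,nq,nr,nu,nx,qr,qu,qx,ru,rx
∂2: piv[fkr,fkx,fru,gkq,gkr,gnr,gnu,gnx,gqr,gqx,grx,knq,knu,knx,krx,nqu] rk=16  ker:nqr,qrx
b_2=(18−16)−0=2

b_2=2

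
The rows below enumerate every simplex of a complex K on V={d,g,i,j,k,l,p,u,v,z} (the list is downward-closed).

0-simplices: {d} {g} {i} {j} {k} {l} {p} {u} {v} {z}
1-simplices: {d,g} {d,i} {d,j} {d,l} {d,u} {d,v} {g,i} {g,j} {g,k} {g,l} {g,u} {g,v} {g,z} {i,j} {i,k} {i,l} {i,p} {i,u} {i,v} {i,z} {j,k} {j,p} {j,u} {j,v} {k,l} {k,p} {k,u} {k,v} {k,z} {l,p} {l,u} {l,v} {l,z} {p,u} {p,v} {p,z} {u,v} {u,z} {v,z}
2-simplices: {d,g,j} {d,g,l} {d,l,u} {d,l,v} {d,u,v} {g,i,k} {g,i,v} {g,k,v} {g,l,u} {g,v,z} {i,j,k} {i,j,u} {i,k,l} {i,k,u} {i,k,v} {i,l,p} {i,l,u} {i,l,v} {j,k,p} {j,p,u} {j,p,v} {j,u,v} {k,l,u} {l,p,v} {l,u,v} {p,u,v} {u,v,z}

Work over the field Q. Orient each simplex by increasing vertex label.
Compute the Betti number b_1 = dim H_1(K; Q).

n_0=10 n_1=39 n_2=27  [Q]
∂1: piv[dg,di,dj,dl,du,dv,gk,gz,ip] rk=9  ker:gi,gj,gl,gu,gv,ij,ik,il,iu,iv,iz,jk,jp,ju,jv,kl,kp,ku,kv,kz,lp,lu,lv,lz,pu,pv,pz,uv,uz,vz
∂2: piv[dgj,dgl,dlu,dlv,duv,gik,giv,gkv,glu,gvz,ijk,iju,ikl,iku,ilp,ilu,ilv,jkp,jpu,jpv,juv,lpv,uvz] rk=23  ker:ikv,klu,luv,puv
b_1=(39−9)−23=7

b_1=7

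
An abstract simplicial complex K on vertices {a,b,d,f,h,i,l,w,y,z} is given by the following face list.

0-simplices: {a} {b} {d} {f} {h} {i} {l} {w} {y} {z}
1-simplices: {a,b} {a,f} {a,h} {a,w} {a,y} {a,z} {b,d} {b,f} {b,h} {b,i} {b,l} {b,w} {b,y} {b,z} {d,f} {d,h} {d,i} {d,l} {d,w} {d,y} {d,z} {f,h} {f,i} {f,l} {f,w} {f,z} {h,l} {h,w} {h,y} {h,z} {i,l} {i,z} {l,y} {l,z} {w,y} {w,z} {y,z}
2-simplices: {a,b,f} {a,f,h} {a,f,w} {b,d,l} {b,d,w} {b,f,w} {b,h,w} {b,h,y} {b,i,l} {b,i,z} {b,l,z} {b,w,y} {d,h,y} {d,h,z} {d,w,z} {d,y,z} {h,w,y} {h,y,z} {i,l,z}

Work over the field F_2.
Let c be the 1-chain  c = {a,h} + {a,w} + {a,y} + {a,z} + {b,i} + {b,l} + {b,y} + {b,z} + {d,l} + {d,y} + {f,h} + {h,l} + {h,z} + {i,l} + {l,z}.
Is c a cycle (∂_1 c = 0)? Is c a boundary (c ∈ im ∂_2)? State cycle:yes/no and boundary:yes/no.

cycle:no boundary:no

n_0=10 n_1=37 n_2=19  [Z2]
∂1: piv[ab,af,ah,aw,ay,az,bd,bi,bl] rk=9  ker:bf,bh,bw,by,bz,df,dh,di,dl,dw,dy,dz,fh,fi,fl,fw,fz,hl,hw,hy,hz,il,iz,ly,lz,wy,wz,yz
∂2: piv[abf,afh,afw,bdl,bdw,bfw,bhw,bhy,bil,biz,blz,bwy,dhy,dhz,dwz,dyz] rk=16  ker:hwy,hyz,ilz
∂1c = {f} + {l} + {w} + {y}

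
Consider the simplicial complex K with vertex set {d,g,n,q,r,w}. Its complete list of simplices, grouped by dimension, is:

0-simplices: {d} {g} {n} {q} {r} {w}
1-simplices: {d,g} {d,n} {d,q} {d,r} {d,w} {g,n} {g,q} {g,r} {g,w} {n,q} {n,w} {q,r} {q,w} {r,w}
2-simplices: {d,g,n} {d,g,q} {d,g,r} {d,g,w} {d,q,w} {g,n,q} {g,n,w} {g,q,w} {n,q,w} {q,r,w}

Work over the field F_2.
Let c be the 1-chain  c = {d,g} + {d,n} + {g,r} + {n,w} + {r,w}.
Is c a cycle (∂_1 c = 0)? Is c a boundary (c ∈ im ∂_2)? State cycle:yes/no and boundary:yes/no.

n_0=6 n_1=14 n_2=10  [Z2]
∂1: piv[dg,dn,dq,dr,dw] rk=5  ker:gn,gq,gr,gw,nq,nw,qr,qw,rw
∂2: piv[dgn,dgq,dgr,dgw,dqw,gnq,gnw,qrw] rk=8  ker:gqw,nqw
∂1c = 0
c vs im∂2: residual ≠ 0 ⇒ not boundary

cycle:yes boundary:no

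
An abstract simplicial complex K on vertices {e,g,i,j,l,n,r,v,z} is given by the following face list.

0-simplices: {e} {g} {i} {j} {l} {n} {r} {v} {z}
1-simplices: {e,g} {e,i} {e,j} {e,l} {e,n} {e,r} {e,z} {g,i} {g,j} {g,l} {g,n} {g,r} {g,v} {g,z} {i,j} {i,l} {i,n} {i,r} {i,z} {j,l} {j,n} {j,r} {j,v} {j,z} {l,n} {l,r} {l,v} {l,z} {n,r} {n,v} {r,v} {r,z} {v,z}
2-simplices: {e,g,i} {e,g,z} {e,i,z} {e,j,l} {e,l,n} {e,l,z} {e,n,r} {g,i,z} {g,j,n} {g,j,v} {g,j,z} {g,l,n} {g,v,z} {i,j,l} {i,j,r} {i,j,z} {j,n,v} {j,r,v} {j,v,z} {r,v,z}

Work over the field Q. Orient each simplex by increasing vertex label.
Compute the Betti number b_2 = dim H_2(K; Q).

n_0=9 n_1=33 n_2=20  [Q]
∂1: piv[eg,ei,ej,el,en,er,ez,gv] rk=8  ker:gi,gj,gl,gn,gr,gz,ij,il,in,ir,iz,jl,jn,jr,jv,jz,ln,lr,lv,lz,nr,nv,rv,rz,vz
∂2: piv[egi,egz,eiz,ejl,eln,elz,enr,gjn,gjv,gjz,gln,gvz,ijl,ijr,ijz,jnv,jrv,rvz] rk=18  ker:giz,jvz
b_2=(20−18)−0=2

b_2=2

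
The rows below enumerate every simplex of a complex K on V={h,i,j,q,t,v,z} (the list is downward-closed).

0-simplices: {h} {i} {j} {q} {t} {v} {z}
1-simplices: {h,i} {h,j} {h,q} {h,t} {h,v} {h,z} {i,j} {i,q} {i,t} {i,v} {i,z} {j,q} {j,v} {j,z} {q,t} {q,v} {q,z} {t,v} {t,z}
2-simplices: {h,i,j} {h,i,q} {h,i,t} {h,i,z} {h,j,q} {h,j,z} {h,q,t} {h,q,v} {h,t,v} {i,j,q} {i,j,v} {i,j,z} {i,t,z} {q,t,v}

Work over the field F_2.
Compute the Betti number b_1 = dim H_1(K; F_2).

n_0=7 n_1=19 n_2=14  [Z2]
∂1: piv[hi,hj,hq,ht,hv,hz] rk=6  ker:ij,iq,it,iv,iz,jq,jv,jz,qt,qv,qz,tv,tz
∂2: piv[hij,hiq,hit,hiz,hjq,hjz,hqt,hqv,htv,ijv,itz] rk=11  ker:ijq,ijz,qtv
b_1=(19−6)−11=2

b_1=2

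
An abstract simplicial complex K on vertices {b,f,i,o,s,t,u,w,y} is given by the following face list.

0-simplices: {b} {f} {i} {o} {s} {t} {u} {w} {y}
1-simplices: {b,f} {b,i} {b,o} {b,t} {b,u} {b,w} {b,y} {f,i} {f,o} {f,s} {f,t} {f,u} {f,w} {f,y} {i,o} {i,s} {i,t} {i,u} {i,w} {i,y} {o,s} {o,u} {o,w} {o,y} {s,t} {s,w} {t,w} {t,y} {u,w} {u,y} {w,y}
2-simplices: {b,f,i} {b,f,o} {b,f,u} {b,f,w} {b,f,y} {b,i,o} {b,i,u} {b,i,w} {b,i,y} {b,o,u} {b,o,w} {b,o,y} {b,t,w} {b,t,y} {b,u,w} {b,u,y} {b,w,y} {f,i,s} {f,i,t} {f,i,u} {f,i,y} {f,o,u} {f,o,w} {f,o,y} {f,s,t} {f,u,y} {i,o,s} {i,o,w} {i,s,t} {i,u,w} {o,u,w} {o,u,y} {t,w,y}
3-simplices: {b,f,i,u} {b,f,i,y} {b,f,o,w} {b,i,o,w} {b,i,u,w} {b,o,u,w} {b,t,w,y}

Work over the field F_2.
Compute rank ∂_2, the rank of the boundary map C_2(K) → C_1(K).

n_0=9 n_1=31 n_2=33 n_3=7  [Z2]
∂1: piv[bf,bi,bo,bt,bu,bw,by,fs] rk=8  ker:fi,fo,ft,fu,fw,fy,io,is,it,iu,iw,iy,os,ou,ow,oy,st,sw,tw,ty,uw,uy,wy
∂2: piv[bfi,bfo,bfu,bfw,bfy,bio,biu,biw,biy,bou,bow,boy,btw,bty,buw,buy,bwy,fis,fit,fst,ios] rk=21  ker:fiu,fiy,fou,fow,foy,fuy,iow,ist,iuw,ouw,ouy,twy
∂3: piv[bfiu,bfiy,bfow,biow,biuw,bouw,btwy] rk=7
rk∂_2=21

rank∂_2=21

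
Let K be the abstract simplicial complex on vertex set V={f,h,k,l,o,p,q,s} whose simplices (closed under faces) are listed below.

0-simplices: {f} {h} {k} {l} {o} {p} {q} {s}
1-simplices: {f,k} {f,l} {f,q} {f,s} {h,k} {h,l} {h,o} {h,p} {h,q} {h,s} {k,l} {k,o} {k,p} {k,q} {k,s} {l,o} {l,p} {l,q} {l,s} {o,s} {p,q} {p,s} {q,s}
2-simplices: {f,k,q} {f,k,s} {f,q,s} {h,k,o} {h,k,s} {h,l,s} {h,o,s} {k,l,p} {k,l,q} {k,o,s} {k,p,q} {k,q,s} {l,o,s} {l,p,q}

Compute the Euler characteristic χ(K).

χ(K)=-1

n_0=8 n_1=23 n_2=14
χ=+8−23+14=-1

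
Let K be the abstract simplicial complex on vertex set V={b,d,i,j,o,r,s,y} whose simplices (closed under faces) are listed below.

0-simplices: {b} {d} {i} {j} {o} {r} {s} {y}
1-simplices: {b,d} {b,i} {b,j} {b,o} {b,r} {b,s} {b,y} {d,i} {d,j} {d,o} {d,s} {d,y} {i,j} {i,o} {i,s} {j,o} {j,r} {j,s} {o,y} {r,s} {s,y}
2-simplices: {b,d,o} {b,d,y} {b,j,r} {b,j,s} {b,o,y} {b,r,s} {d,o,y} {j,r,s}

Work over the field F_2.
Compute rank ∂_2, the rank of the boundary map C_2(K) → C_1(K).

rank∂_2=6

n_0=8 n_1=21 n_2=8  [Z2]
∂1: piv[bd,bi,bj,bo,br,bs,by] rk=7  ker:di,dj,do,ds,dy,ij,io,is,jo,jr,js,oy,rs,sy
∂2: piv[bdo,bdy,bjr,bjs,boy,brs] rk=6  ker:doy,jrs
rk∂_2=6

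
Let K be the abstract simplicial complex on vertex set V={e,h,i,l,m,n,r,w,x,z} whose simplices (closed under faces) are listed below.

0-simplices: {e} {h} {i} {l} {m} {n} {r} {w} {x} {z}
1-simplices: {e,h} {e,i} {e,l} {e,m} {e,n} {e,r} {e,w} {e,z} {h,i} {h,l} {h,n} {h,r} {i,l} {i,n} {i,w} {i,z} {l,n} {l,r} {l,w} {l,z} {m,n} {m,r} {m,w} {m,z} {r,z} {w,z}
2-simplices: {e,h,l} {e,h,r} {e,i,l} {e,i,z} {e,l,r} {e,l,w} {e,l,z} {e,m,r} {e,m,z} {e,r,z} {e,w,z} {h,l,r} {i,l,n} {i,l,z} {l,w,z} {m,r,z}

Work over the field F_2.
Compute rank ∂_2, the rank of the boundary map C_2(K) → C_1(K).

rank∂_2=12

n_0=10 n_1=26 n_2=16  [Z2]
∂1: piv[eh,ei,el,em,en,er,ew,ez] rk=8  ker:hi,hl,hn,hr,il,in,iw,iz,ln,lr,lw,lz,mn,mr,mw,mz,rz,wz
∂2: piv[ehl,ehr,eil,eiz,elr,elw,elz,emr,emz,erz,ewz,iln] rk=12  ker:hlr,ilz,lwz,mrz
rk∂_2=12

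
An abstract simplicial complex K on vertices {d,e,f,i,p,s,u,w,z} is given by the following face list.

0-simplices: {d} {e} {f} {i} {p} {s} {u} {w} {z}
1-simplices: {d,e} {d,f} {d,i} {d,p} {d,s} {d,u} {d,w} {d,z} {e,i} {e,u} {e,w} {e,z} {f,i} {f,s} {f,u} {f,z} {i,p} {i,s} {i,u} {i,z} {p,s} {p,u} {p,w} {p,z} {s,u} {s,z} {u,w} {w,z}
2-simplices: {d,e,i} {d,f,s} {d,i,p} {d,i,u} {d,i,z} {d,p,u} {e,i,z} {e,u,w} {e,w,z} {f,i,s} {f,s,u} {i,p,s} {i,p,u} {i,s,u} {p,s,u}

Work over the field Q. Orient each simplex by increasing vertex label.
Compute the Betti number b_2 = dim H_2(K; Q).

b_2=2

n_0=9 n_1=28 n_2=15  [Q]
∂1: piv[de,df,di,dp,ds,du,dw,dz] rk=8  ker:ei,eu,ew,ez,fi,fs,fu,fz,ip,is,iu,iz,ps,pu,pw,pz,su,sz,uw,wz
∂2: piv[dei,dfs,dip,diu,diz,dpu,eiz,euw,ewz,fis,fsu,ips,isu] rk=13  ker:ipu,psu
b_2=(15−13)−0=2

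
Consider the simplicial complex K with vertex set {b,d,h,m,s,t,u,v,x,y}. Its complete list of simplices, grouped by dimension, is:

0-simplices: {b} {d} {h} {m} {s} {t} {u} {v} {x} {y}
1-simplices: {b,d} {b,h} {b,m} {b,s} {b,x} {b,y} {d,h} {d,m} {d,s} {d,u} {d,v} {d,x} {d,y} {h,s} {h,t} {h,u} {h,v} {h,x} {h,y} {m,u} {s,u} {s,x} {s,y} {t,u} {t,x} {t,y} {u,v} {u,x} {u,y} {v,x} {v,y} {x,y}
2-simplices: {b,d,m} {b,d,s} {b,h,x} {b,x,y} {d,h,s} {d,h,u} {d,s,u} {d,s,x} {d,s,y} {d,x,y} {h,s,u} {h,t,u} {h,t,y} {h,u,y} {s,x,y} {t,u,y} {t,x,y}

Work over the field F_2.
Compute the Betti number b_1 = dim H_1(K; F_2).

b_1=9

n_0=10 n_1=32 n_2=17  [Z2]
∂1: piv[bd,bh,bm,bs,bx,by,du,dv,ht] rk=9  ker:dh,dm,ds,dx,dy,hs,hu,hv,hx,hy,mu,su,sx,sy,tu,tx,ty,uv,ux,uy,vx,vy,xy
∂2: piv[bdm,bds,bhx,bxy,dhs,dhu,dsu,dsx,dsy,dxy,htu,hty,huy,txy] rk=14  ker:hsu,sxy,tuy
b_1=(32−9)−14=9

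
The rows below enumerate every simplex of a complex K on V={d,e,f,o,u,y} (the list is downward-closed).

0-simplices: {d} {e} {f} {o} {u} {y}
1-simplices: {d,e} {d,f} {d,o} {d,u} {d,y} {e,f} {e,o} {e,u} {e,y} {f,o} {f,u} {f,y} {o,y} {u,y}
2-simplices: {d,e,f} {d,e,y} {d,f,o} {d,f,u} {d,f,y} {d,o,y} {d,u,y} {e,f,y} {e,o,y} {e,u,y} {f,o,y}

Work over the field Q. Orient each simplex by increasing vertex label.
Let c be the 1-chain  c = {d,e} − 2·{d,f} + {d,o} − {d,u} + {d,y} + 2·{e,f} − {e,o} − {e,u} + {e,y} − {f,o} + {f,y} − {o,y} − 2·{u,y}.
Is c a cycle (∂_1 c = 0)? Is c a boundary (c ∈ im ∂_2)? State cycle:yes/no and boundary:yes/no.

n_0=6 n_1=14 n_2=11  [Q]
∂1: piv[de,df,do,du,dy] rk=5  ker:ef,eo,eu,ey,fo,fu,fy,oy,uy
∂2: piv[def,dey,dfo,dfu,dfy,doy,duy,eoy,euy] rk=9  ker:efy,foy
∂1c = 0
c vs im∂2: reduces to 0 ⇒ boundary

cycle:yes boundary:yes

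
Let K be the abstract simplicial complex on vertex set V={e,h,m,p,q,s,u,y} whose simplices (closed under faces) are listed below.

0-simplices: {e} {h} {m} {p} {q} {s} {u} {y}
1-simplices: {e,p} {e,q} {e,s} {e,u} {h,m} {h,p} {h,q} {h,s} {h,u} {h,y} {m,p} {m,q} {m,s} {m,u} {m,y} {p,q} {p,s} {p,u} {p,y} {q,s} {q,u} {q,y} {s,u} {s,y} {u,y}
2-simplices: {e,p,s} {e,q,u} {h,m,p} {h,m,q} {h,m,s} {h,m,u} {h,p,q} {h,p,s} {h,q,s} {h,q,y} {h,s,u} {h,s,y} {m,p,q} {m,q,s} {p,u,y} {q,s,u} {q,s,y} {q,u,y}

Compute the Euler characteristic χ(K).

n_0=8 n_1=25 n_2=18
χ=+8−25+18=1

χ(K)=1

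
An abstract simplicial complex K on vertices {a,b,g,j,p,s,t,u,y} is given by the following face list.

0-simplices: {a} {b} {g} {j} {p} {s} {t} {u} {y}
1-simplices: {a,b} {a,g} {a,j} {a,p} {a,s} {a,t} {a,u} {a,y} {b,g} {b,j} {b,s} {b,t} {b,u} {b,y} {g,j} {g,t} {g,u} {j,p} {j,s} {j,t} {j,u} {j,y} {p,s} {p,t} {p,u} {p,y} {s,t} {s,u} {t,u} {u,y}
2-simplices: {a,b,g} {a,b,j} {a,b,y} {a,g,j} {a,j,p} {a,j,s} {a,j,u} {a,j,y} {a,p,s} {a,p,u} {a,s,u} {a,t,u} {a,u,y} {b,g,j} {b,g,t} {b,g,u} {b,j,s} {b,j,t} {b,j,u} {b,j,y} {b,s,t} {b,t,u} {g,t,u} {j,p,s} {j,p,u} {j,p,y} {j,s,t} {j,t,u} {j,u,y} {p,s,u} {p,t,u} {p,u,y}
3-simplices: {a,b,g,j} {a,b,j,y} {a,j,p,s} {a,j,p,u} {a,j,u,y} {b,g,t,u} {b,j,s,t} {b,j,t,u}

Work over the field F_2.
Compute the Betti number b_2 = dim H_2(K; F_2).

n_0=9 n_1=30 n_2=32 n_3=8  [Z2]
∂1: piv[ab,ag,aj,ap,as,at,au,ay] rk=8  ker:bg,bj,bs,bt,bu,by,gj,gt,gu,jp,js,jt,ju,jy,ps,pt,pu,py,st,su,tu,uy
∂2: piv[abg,abj,aby,agj,ajp,ajs,aju,ajy,aps,apu,asu,atu,auy,bgt,bgu,bjs,bjt,bju,bst,btu,jpy,ptu] rk=22  ker:bgj,bjy,gtu,jps,jpu,jst,jtu,juy,psu,puy
∂3: piv[abgj,abjy,ajps,ajpu,ajuy,bgtu,bjst,bjtu] rk=8
b_2=(32−22)−8=2

b_2=2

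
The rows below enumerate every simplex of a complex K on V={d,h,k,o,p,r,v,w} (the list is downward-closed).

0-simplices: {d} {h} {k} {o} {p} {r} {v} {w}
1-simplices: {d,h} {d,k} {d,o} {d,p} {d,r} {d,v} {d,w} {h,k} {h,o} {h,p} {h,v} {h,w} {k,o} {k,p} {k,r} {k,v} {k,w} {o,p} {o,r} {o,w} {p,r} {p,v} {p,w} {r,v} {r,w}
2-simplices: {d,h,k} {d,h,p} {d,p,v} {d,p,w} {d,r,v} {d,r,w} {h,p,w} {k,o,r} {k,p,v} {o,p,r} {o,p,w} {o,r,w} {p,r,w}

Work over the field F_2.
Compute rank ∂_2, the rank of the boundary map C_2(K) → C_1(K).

rank∂_2=12

n_0=8 n_1=25 n_2=13  [Z2]
∂1: piv[dh,dk,do,dp,dr,dv,dw] rk=7  ker:hk,ho,hp,hv,hw,ko,kp,kr,kv,kw,op,or,ow,pr,pv,pw,rv,rw
∂2: piv[dhk,dhp,dpv,dpw,drv,drw,hpw,kor,kpv,opr,opw,orw] rk=12  ker:prw
rk∂_2=12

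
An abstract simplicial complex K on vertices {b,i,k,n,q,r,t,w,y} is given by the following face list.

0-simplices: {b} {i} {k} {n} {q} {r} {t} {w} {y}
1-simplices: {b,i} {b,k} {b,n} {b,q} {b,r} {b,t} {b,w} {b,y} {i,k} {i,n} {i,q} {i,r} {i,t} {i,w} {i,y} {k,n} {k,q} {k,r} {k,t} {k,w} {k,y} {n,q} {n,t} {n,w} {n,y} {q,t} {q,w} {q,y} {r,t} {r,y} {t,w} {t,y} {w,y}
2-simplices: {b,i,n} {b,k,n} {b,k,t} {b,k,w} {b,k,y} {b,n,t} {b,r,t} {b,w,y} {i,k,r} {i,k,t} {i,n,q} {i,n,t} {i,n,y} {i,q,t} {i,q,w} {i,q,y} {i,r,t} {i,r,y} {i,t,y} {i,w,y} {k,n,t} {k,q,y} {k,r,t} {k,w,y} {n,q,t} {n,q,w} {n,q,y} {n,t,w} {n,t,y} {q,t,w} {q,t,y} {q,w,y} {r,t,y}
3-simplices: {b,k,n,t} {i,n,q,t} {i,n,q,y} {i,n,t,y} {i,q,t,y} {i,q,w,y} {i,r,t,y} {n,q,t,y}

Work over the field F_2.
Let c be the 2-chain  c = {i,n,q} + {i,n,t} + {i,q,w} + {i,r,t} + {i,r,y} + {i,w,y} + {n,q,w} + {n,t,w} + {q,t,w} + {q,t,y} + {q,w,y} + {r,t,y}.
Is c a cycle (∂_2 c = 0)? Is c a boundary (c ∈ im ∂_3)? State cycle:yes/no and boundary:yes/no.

n_0=9 n_1=33 n_2=33 n_3=8  [Z2]
∂1: piv[bi,bk,bn,bq,br,bt,bw,by] rk=8  ker:ik,in,iq,ir,it,iw,iy,kn,kq,kr,kt,kw,ky,nq,nt,nw,ny,qt,qw,qy,rt,ry,tw,ty,wy
∂2: piv[bin,bkn,bkt,bkw,bky,bnt,brt,bwy,ikr,ikt,inq,int,iny,iqt,iqw,iqy,irt,iry,ity,iwy,kqy,nqw,ntw] rk=23  ker:knt,krt,kwy,nqt,nqy,nty,qtw,qty,qwy,rty
∂3: piv[bknt,inqt,inqy,inty,iqty,iqwy,irty] rk=7  ker:nqty
∂2c = 0
c vs im∂3: residual ≠ 0 ⇒ not boundary

cycle:yes boundary:no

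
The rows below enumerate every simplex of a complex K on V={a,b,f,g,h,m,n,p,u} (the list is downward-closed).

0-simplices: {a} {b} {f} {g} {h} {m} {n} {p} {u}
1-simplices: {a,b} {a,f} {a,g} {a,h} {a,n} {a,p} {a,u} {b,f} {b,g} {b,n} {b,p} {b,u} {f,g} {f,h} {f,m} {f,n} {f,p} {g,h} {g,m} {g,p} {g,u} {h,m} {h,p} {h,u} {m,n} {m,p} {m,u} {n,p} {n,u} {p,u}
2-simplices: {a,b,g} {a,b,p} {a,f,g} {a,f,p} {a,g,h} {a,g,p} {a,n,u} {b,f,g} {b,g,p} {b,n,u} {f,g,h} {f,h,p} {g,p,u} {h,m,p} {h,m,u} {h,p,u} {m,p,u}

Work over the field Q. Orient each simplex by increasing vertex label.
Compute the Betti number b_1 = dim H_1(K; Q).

b_1=7

n_0=9 n_1=30 n_2=17  [Q]
∂1: piv[ab,af,ag,ah,an,ap,au,fm] rk=8  ker:bf,bg,bn,bp,bu,fg,fh,fn,fp,gh,gm,gp,gu,hm,hp,hu,mn,mp,mu,np,nu,pu
∂2: piv[abg,abp,afg,afp,agh,agp,anu,bfg,bnu,fgh,fhp,gpu,hmp,hmu,hpu] rk=15  ker:bgp,mpu
b_1=(30−8)−15=7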